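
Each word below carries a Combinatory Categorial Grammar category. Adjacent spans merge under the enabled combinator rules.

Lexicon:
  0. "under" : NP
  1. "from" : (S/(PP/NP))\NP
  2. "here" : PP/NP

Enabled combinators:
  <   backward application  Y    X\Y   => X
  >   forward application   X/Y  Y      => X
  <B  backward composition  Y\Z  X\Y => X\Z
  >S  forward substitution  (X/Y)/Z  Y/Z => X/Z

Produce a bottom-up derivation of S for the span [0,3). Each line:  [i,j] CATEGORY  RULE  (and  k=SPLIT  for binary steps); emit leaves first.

[0,3] S   >
  [0,2] S/(PP/NP)   <
    [0,1] "under" : NP
    [1,2] "from" : (S/(PP/NP))\NP
  [2,3] "here" : PP/NP

[0,1] NP  lex  "under"
[1,2] (S/(PP/NP))\NP  lex  "from"
[0,2] S/(PP/NP)  <  k=1
[2,3] PP/NP  lex  "here"
[0,3] S  >  k=2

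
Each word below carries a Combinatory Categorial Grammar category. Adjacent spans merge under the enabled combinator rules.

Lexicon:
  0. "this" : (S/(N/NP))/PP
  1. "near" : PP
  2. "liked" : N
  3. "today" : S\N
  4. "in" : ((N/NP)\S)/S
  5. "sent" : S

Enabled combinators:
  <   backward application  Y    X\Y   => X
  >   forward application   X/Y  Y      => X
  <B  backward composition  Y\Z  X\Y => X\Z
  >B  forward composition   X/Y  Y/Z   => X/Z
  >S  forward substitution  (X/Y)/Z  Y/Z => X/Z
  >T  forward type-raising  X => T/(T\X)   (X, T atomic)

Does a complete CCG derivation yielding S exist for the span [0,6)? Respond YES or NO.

[0,6] S   >
  [0,2] S/(N/NP)   >
    [0,1] "this" : (S/(N/NP))/PP
    [1,2] "near" : PP
  [2,6] N/NP   <
    [2,4] S   >
      [2,3] S/(S\N)   >T
        [2,3] "liked" : N
      [3,4] "today" : S\N
    [4,6] (N/NP)\S   >
      [4,5] "in" : ((N/NP)\S)/S
      [5,6] "sent" : S

YES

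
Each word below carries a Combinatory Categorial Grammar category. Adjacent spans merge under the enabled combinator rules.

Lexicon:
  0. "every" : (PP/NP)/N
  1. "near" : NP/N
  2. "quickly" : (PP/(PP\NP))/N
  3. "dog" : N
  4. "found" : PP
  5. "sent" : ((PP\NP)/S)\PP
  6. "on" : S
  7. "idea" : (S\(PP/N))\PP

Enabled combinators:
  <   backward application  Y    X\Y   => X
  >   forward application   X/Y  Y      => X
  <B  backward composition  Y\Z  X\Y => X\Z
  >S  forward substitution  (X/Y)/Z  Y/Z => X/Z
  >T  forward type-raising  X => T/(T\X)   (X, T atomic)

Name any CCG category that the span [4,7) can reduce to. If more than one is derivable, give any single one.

[0,8] S   <
  [0,2] PP/N   >S
    [0,1] "every" : (PP/NP)/N
    [1,2] "near" : NP/N
  [2,8] S\(PP/N)   <
    [2,7] PP   >
      [2,4] PP/(PP\NP)   >
        [2,3] "quickly" : (PP/(PP\NP))/N
        [3,4] "dog" : N
      [4,7] PP\NP   >
        [4,6] (PP\NP)/S   <
          [4,5] "found" : PP
          [5,6] "sent" : ((PP\NP)/S)\PP
        [6,7] "on" : S
    [7,8] "idea" : (S\(PP/N))\PP

PP\NP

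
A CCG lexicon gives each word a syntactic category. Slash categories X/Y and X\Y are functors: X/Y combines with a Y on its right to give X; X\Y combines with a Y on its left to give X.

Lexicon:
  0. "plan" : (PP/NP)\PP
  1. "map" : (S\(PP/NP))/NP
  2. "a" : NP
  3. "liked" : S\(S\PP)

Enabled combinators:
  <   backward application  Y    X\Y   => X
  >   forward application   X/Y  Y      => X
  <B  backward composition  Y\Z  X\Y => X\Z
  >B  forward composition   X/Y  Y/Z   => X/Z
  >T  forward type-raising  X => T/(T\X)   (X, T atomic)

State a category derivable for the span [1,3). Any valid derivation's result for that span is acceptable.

[0,4] S   <
  [0,3] S\PP   <B
    [0,1] "plan" : (PP/NP)\PP
    [1,3] S\(PP/NP)   >
      [1,2] "map" : (S\(PP/NP))/NP
      [2,3] "a" : NP
  [3,4] "liked" : S\(S\PP)

S\(PP/NP)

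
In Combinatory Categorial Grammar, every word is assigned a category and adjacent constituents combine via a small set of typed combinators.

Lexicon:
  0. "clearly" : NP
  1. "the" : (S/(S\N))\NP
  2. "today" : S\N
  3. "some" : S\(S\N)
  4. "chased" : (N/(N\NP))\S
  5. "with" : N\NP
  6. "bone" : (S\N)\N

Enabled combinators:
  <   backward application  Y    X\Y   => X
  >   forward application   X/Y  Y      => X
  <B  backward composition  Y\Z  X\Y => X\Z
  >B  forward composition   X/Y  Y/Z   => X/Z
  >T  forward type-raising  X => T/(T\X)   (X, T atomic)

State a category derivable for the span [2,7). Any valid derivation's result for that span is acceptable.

S\N

[0,7] S   >
  [0,2] S/(S\N)   <
    [0,1] "clearly" : NP
    [1,2] "the" : (S/(S\N))\NP
  [2,7] S\N   <
    [2,6] N   >
      [2,5] N/(N\NP)   <
        [2,4] S   <
          [2,3] "today" : S\N
          [3,4] "some" : S\(S\N)
        [4,5] "chased" : (N/(N\NP))\S
      [5,6] "with" : N\NP
    [6,7] "bone" : (S\N)\N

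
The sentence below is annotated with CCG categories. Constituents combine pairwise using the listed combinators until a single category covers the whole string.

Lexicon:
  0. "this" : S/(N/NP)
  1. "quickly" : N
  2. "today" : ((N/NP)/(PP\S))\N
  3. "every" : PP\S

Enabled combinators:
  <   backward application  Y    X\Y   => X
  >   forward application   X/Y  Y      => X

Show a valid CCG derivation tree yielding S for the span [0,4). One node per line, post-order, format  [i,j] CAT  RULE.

[0,4] S   >
  [0,1] "this" : S/(N/NP)
  [1,4] N/NP   >
    [1,3] (N/NP)/(PP\S)   <
      [1,2] "quickly" : N
      [2,3] "today" : ((N/NP)/(PP\S))\N
    [3,4] "every" : PP\S

[0,1] S/(N/NP)  lex  "this"
[1,2] N  lex  "quickly"
[2,3] ((N/NP)/(PP\S))\N  lex  "today"
[1,3] (N/NP)/(PP\S)  <  k=2
[3,4] PP\S  lex  "every"
[1,4] N/NP  >  k=3
[0,4] S  >  k=1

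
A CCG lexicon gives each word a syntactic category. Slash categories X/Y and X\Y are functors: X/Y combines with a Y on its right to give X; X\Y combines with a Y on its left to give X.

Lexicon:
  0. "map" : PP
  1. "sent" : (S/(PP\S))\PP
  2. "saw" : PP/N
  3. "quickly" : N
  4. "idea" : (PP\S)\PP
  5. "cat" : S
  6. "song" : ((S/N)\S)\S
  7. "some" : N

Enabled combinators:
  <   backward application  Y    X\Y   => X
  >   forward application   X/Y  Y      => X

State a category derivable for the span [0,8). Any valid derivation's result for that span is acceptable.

S

[0,8] S   >
  [0,7] S/N   <
    [0,5] S   >
      [0,2] S/(PP\S)   <
        [0,1] "map" : PP
        [1,2] "sent" : (S/(PP\S))\PP
      [2,5] PP\S   <
        [2,4] PP   >
          [2,3] "saw" : PP/N
          [3,4] "quickly" : N
        [4,5] "idea" : (PP\S)\PP
    [5,7] (S/N)\S   <
      [5,6] "cat" : S
      [6,7] "song" : ((S/N)\S)\S
  [7,8] "some" : N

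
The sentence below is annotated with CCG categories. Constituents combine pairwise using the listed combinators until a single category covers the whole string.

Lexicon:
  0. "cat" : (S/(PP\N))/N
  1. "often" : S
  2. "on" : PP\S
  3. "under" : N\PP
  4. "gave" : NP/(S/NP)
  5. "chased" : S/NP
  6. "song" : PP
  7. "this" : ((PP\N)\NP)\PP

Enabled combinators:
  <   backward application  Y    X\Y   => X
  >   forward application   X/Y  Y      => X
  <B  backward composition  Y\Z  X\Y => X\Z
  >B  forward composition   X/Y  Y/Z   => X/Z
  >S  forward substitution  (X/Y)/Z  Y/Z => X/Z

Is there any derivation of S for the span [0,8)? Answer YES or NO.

[0,8] S   >
  [0,4] S/(PP\N)   >
    [0,1] "cat" : (S/(PP\N))/N
    [1,4] N   <
      [1,3] PP   <
        [1,2] "often" : S
        [2,3] "on" : PP\S
      [3,4] "under" : N\PP
  [4,8] PP\N   <
    [4,6] NP   >
      [4,5] "gave" : NP/(S/NP)
      [5,6] "chased" : S/NP
    [6,8] (PP\N)\NP   <
      [6,7] "song" : PP
      [7,8] "this" : ((PP\N)\NP)\PP

YES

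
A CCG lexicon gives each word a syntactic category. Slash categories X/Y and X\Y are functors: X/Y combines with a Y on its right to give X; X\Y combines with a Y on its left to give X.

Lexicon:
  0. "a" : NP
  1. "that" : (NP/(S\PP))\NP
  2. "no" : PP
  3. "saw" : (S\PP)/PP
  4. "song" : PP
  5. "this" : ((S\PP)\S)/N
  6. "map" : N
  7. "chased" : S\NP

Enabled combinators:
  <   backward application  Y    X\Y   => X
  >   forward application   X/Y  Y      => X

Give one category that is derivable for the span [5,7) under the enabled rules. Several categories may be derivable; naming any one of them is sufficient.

(S\PP)\S

[0,8] S   <
  [0,7] NP   >
    [0,2] NP/(S\PP)   <
      [0,1] "a" : NP
      [1,2] "that" : (NP/(S\PP))\NP
    [2,7] S\PP   <
      [2,5] S   <
        [2,3] "no" : PP
        [3,5] S\PP   >
          [3,4] "saw" : (S\PP)/PP
          [4,5] "song" : PP
      [5,7] (S\PP)\S   >
        [5,6] "this" : ((S\PP)\S)/N
        [6,7] "map" : N
  [7,8] "chased" : S\NP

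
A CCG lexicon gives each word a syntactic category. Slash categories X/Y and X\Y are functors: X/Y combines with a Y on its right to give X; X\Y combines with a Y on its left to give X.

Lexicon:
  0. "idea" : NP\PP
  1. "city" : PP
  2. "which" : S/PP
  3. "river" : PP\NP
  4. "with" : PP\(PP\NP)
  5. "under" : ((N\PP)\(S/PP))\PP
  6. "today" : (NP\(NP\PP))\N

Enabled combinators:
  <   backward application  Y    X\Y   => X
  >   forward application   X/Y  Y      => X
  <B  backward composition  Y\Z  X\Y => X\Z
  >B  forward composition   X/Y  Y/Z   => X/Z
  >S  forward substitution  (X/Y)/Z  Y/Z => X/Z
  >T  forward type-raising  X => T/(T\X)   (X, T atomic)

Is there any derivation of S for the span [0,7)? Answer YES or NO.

NO

NP\PP PP S/PP PP\NP PP\(PP\NP) ((N\PP)\(S/PP))\PP (NP\(NP\PP))\N
CKY chart[0,7] = {N/(N\NP), NP, NP/(NP\NP), PP/(PP\NP), S/(S\NP)}; S ∉ chart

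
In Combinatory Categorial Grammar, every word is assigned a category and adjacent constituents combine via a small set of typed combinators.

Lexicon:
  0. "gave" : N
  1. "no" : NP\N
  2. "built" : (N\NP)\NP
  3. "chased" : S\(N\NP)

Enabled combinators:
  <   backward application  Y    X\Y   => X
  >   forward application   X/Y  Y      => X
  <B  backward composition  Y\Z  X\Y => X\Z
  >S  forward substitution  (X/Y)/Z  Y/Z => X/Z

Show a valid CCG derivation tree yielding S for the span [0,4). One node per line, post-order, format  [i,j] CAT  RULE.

[0,4] S   <
  [0,2] NP   <
    [0,1] "gave" : N
    [1,2] "no" : NP\N
  [2,4] S\NP   <B
    [2,3] "built" : (N\NP)\NP
    [3,4] "chased" : S\(N\NP)

[0,1] N  lex  "gave"
[1,2] NP\N  lex  "no"
[0,2] NP  <  k=1
[2,3] (N\NP)\NP  lex  "built"
[3,4] S\(N\NP)  lex  "chased"
[2,4] S\NP  <B  k=3
[0,4] S  <  k=2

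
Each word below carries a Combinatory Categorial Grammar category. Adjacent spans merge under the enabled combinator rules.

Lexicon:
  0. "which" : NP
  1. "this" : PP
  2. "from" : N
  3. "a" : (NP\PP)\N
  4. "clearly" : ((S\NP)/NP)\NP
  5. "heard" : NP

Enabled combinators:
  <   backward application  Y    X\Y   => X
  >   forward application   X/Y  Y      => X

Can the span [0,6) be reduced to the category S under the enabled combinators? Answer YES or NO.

YES

[0,6] S   <
  [0,1] "which" : NP
  [1,6] S\NP   >
    [1,5] (S\NP)/NP   <
      [1,4] NP   <
        [1,2] "this" : PP
        [2,4] NP\PP   <
          [2,3] "from" : N
          [3,4] "a" : (NP\PP)\N
      [4,5] "clearly" : ((S\NP)/NP)\NP
    [5,6] "heard" : NP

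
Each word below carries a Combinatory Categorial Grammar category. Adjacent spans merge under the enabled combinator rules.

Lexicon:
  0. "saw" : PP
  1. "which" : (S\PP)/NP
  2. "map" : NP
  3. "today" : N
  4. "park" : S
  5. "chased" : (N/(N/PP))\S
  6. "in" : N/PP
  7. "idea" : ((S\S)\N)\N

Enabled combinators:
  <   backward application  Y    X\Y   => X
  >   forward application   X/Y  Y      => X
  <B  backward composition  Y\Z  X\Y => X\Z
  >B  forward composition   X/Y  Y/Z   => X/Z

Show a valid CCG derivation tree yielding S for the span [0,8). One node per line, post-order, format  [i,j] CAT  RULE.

[0,1] PP  lex  "saw"
[1,2] (S\PP)/NP  lex  "which"
[2,3] NP  lex  "map"
[1,3] S\PP  >  k=2
[3,4] N  lex  "today"
[4,5] S  lex  "park"
[5,6] (N/(N/PP))\S  lex  "chased"
[4,6] N/(N/PP)  <  k=5
[6,7] N/PP  lex  "in"
[4,7] N  >  k=6
[7,8] ((S\S)\N)\N  lex  "idea"
[4,8] (S\S)\N  <  k=7
[3,8] S\S  <  k=4
[1,8] S\PP  <B  k=3
[0,8] S  <  k=1

[0,8] S   <
  [0,1] "saw" : PP
  [1,8] S\PP   <B
    [1,3] S\PP   >
      [1,2] "which" : (S\PP)/NP
      [2,3] "map" : NP
    [3,8] S\S   <
      [3,4] "today" : N
      [4,8] (S\S)\N   <
        [4,7] N   >
          [4,6] N/(N/PP)   <
            [4,5] "park" : S
            [5,6] "chased" : (N/(N/PP))\S
          [6,7] "in" : N/PP
        [7,8] "idea" : ((S\S)\N)\N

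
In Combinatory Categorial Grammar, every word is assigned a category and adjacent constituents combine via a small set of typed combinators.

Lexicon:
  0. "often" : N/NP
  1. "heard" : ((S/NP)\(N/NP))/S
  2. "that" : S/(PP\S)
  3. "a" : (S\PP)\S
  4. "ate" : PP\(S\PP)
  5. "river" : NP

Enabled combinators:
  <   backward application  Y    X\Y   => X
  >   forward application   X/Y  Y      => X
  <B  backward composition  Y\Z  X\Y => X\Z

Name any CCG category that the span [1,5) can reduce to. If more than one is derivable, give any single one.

(S/NP)\(N/NP)

[0,6] S   >
  [0,5] S/NP   <
    [0,1] "often" : N/NP
    [1,5] (S/NP)\(N/NP)   >
      [1,2] "heard" : ((S/NP)\(N/NP))/S
      [2,5] S   >
        [2,3] "that" : S/(PP\S)
        [3,5] PP\S   <B
          [3,4] "a" : (S\PP)\S
          [4,5] "ate" : PP\(S\PP)
  [5,6] "river" : NP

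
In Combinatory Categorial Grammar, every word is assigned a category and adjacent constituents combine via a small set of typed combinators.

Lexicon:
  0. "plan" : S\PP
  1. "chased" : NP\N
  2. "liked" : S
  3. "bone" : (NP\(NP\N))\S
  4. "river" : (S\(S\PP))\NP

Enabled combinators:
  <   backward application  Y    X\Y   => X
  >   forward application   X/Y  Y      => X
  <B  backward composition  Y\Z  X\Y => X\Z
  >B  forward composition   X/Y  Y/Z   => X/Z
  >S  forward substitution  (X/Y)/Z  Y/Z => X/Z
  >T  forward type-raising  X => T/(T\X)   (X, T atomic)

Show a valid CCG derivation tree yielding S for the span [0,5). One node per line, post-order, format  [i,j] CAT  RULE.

[0,5] S   <
  [0,1] "plan" : S\PP
  [1,5] S\(S\PP)   <
    [1,4] NP   <
      [1,2] "chased" : NP\N
      [2,4] NP\(NP\N)   <
        [2,3] "liked" : S
        [3,4] "bone" : (NP\(NP\N))\S
    [4,5] "river" : (S\(S\PP))\NP

[0,1] S\PP  lex  "plan"
[1,2] NP\N  lex  "chased"
[2,3] S  lex  "liked"
[3,4] (NP\(NP\N))\S  lex  "bone"
[2,4] NP\(NP\N)  <  k=3
[1,4] NP  <  k=2
[4,5] (S\(S\PP))\NP  lex  "river"
[1,5] S\(S\PP)  <  k=4
[0,5] S  <  k=1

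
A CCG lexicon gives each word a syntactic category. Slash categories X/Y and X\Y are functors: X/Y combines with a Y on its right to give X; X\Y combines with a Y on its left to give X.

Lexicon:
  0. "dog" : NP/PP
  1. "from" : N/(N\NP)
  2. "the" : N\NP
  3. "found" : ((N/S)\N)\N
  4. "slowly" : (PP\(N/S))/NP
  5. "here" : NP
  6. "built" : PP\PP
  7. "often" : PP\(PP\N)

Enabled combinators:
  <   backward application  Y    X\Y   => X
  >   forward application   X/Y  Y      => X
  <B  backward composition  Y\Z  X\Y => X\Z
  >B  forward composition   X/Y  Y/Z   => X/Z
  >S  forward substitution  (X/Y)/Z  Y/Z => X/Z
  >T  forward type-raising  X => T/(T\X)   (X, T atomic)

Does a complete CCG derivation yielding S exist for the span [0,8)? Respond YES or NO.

NO

NP/PP N/(N\NP) N\NP ((N/S)\N)\N (PP\(N/S))/NP NP PP\PP PP\(PP\N)
CKY chart[0,8] = {N/(N\NP), NP, NP/(NP\NP), NP/(PP\PP), PP/(PP\NP), S/(S\NP)}; S ∉ chart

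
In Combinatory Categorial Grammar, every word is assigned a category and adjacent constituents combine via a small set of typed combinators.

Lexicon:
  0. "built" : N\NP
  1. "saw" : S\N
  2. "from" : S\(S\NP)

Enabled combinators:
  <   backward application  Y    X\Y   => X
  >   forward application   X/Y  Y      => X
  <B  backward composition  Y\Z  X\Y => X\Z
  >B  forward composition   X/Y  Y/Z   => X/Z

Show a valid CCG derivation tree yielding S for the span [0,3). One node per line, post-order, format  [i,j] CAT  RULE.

[0,1] N\NP  lex  "built"
[1,2] S\N  lex  "saw"
[0,2] S\NP  <B  k=1
[2,3] S\(S\NP)  lex  "from"
[0,3] S  <  k=2

[0,3] S   <
  [0,2] S\NP   <B
    [0,1] "built" : N\NP
    [1,2] "saw" : S\N
  [2,3] "from" : S\(S\NP)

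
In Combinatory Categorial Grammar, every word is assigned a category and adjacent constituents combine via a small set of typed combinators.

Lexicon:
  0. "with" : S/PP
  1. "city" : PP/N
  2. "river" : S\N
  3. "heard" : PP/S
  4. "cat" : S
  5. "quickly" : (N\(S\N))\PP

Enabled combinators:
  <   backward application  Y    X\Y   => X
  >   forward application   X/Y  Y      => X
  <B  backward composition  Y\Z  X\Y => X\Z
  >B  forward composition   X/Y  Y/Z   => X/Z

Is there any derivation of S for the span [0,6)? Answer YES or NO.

[0,6] S   >
  [0,2] S/N   >B
    [0,1] "with" : S/PP
    [1,2] "city" : PP/N
  [2,6] N   <
    [2,3] "river" : S\N
    [3,6] N\(S\N)   <
      [3,5] PP   >
        [3,4] "heard" : PP/S
        [4,5] "cat" : S
      [5,6] "quickly" : (N\(S\N))\PP

YES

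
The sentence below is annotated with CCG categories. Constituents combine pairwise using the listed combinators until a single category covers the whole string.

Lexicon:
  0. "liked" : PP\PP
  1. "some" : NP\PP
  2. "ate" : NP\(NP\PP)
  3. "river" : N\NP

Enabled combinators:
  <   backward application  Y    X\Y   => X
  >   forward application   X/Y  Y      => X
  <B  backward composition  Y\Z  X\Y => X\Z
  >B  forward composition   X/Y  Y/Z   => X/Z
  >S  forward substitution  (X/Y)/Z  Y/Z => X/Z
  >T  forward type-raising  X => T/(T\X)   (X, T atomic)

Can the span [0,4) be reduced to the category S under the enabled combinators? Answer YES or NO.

NO

PP\PP NP\PP NP\(NP\PP) N\NP
CKY chart[0,4] = {N, N/(N\N), NP/(NP\N), PP/(PP\N), S/(S\N)}; S ∉ chart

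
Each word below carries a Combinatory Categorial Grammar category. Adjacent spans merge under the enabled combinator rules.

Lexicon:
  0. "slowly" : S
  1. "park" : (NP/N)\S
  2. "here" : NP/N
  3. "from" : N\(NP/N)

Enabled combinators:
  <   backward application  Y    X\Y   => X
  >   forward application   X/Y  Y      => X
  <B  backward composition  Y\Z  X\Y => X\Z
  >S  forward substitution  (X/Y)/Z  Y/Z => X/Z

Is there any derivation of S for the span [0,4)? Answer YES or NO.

S (NP/N)\S NP/N N\(NP/N)
CKY chart[0,4] = {NP}; S ∉ chart

NO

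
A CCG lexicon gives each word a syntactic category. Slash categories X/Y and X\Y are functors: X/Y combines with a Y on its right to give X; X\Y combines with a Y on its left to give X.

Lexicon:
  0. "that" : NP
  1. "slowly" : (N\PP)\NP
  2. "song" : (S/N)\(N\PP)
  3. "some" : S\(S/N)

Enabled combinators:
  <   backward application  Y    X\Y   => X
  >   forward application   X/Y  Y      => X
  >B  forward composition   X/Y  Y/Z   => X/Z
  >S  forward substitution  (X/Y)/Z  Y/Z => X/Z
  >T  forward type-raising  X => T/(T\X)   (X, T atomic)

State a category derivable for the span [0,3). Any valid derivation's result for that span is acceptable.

[0,4] S   <
  [0,3] S/N   <
    [0,2] N\PP   <
      [0,1] "that" : NP
      [1,2] "slowly" : (N\PP)\NP
    [2,3] "song" : (S/N)\(N\PP)
  [3,4] "some" : S\(S/N)

S/N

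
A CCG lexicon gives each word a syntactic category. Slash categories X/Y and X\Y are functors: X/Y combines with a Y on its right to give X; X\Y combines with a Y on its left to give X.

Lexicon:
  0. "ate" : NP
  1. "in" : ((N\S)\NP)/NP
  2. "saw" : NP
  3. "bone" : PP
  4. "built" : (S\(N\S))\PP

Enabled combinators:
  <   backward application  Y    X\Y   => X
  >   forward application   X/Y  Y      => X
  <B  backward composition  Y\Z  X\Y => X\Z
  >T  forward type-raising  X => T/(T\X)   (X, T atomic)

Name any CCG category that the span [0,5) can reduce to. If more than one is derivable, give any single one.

S

[0,5] S   >
  [0,1] S/(S\NP)   >T
    [0,1] "ate" : NP
  [1,5] S\NP   <B
    [1,3] (N\S)\NP   >
      [1,2] "in" : ((N\S)\NP)/NP
      [2,3] "saw" : NP
    [3,5] S\(N\S)   <
      [3,4] "bone" : PP
      [4,5] "built" : (S\(N\S))\PP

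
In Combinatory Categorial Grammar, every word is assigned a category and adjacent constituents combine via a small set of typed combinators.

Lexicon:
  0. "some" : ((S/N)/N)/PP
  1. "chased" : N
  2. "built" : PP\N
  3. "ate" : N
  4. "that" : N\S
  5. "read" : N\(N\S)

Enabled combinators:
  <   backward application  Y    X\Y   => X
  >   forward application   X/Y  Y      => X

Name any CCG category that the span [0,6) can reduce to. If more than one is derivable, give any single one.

S

[0,6] S   >
  [0,4] S/N   >
    [0,3] (S/N)/N   >
      [0,1] "some" : ((S/N)/N)/PP
      [1,3] PP   <
        [1,2] "chased" : N
        [2,3] "built" : PP\N
    [3,4] "ate" : N
  [4,6] N   <
    [4,5] "that" : N\S
    [5,6] "read" : N\(N\S)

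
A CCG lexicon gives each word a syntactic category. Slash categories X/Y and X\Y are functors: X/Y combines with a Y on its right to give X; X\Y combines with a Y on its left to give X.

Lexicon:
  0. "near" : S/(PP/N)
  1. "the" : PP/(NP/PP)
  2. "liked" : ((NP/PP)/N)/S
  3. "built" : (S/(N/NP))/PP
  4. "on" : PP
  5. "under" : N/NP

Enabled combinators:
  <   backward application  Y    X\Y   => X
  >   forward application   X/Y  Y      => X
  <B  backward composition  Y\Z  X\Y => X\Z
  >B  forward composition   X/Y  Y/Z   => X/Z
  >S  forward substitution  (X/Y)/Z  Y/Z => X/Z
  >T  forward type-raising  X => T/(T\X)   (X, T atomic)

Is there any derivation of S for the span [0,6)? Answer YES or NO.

[0,6] S   >
  [0,1] "near" : S/(PP/N)
  [1,6] PP/N   >B
    [1,2] "the" : PP/(NP/PP)
    [2,6] (NP/PP)/N   >
      [2,3] "liked" : ((NP/PP)/N)/S
      [3,6] S   >
        [3,5] S/(N/NP)   >
          [3,4] "built" : (S/(N/NP))/PP
          [4,5] "on" : PP
        [5,6] "under" : N/NP

YES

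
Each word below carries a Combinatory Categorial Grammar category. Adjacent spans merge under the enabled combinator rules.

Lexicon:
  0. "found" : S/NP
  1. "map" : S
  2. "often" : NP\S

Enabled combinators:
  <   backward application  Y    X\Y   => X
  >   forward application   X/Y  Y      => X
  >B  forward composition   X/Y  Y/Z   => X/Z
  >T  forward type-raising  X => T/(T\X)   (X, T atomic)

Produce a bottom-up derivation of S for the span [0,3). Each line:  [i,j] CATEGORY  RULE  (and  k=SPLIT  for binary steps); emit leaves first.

[0,1] S/NP  lex  "found"
[1,2] S  lex  "map"
[1,2] NP/(NP\S)  >T
[2,3] NP\S  lex  "often"
[1,3] NP  >  k=2
[0,3] S  >  k=1

[0,3] S   >
  [0,1] "found" : S/NP
  [1,3] NP   >
    [1,2] NP/(NP\S)   >T
      [1,2] "map" : S
    [2,3] "often" : NP\S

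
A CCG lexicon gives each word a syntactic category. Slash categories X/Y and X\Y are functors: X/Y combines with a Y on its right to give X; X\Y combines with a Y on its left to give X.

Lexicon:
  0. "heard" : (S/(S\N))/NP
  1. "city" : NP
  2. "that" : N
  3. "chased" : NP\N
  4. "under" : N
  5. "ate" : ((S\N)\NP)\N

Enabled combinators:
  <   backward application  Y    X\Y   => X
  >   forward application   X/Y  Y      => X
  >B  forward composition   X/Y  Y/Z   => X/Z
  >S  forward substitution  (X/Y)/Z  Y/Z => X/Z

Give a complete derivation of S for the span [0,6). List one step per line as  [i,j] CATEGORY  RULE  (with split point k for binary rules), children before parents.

[0,1] (S/(S\N))/NP  lex  "heard"
[1,2] NP  lex  "city"
[0,2] S/(S\N)  >  k=1
[2,3] N  lex  "that"
[3,4] NP\N  lex  "chased"
[2,4] NP  <  k=3
[4,5] N  lex  "under"
[5,6] ((S\N)\NP)\N  lex  "ate"
[4,6] (S\N)\NP  <  k=5
[2,6] S\N  <  k=4
[0,6] S  >  k=2

[0,6] S   >
  [0,2] S/(S\N)   >
    [0,1] "heard" : (S/(S\N))/NP
    [1,2] "city" : NP
  [2,6] S\N   <
    [2,4] NP   <
      [2,3] "that" : N
      [3,4] "chased" : NP\N
    [4,6] (S\N)\NP   <
      [4,5] "under" : N
      [5,6] "ate" : ((S\N)\NP)\N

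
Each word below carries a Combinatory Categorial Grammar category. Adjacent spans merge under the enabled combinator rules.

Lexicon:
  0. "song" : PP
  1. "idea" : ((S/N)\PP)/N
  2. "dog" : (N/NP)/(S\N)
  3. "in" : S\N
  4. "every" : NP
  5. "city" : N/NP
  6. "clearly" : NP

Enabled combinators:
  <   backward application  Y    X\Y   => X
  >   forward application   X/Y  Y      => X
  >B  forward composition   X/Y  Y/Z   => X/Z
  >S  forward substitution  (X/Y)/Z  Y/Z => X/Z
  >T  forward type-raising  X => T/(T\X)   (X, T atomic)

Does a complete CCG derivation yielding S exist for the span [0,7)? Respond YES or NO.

[0,7] S   >
  [0,5] S/N   <
    [0,1] "song" : PP
    [1,5] (S/N)\PP   >
      [1,2] "idea" : ((S/N)\PP)/N
      [2,5] N   >
        [2,4] N/NP   >
          [2,3] "dog" : (N/NP)/(S\N)
          [3,4] "in" : S\N
        [4,5] "every" : NP
  [5,7] N   >
    [5,6] "city" : N/NP
    [6,7] "clearly" : NP

YES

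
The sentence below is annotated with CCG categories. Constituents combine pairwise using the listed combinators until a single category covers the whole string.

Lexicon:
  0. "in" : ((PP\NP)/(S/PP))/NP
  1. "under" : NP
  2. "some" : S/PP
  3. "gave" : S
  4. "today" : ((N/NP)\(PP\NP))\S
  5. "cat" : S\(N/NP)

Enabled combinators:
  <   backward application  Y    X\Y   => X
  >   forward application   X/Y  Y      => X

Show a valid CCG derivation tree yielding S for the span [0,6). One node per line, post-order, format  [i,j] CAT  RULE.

[0,1] ((PP\NP)/(S/PP))/NP  lex  "in"
[1,2] NP  lex  "under"
[0,2] (PP\NP)/(S/PP)  >  k=1
[2,3] S/PP  lex  "some"
[0,3] PP\NP  >  k=2
[3,4] S  lex  "gave"
[4,5] ((N/NP)\(PP\NP))\S  lex  "today"
[3,5] (N/NP)\(PP\NP)  <  k=4
[0,5] N/NP  <  k=3
[5,6] S\(N/NP)  lex  "cat"
[0,6] S  <  k=5

[0,6] S   <
  [0,5] N/NP   <
    [0,3] PP\NP   >
      [0,2] (PP\NP)/(S/PP)   >
        [0,1] "in" : ((PP\NP)/(S/PP))/NP
        [1,2] "under" : NP
      [2,3] "some" : S/PP
    [3,5] (N/NP)\(PP\NP)   <
      [3,4] "gave" : S
      [4,5] "today" : ((N/NP)\(PP\NP))\S
  [5,6] "cat" : S\(N/NP)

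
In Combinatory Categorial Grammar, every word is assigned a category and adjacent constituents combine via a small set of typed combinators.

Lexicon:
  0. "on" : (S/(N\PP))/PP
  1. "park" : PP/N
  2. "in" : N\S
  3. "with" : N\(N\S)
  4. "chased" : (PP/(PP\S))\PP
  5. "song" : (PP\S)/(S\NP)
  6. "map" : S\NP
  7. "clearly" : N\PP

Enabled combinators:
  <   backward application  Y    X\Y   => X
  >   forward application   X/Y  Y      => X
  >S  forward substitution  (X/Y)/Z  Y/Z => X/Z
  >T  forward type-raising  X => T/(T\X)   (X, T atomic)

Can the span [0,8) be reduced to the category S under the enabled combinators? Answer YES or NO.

YES

[0,8] S   >
  [0,7] S/(N\PP)   >
    [0,1] "on" : (S/(N\PP))/PP
    [1,7] PP   >
      [1,5] PP/(PP\S)   <
        [1,4] PP   >
          [1,2] "park" : PP/N
          [2,4] N   <
            [2,3] "in" : N\S
            [3,4] "with" : N\(N\S)
        [4,5] "chased" : (PP/(PP\S))\PP
      [5,7] PP\S   >
        [5,6] "song" : (PP\S)/(S\NP)
        [6,7] "map" : S\NP
  [7,8] "clearly" : N\PP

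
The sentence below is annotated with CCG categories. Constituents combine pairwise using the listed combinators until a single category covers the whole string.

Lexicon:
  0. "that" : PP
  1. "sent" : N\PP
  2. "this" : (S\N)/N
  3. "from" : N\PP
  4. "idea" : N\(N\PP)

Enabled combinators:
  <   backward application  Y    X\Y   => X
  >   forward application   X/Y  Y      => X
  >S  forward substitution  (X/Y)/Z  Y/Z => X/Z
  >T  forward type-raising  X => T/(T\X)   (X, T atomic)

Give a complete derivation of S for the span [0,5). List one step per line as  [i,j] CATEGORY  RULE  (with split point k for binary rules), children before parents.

[0,5] S   <
  [0,2] N   <
    [0,1] "that" : PP
    [1,2] "sent" : N\PP
  [2,5] S\N   >
    [2,3] "this" : (S\N)/N
    [3,5] N   <
      [3,4] "from" : N\PP
      [4,5] "idea" : N\(N\PP)

[0,1] PP  lex  "that"
[1,2] N\PP  lex  "sent"
[0,2] N  <  k=1
[2,3] (S\N)/N  lex  "this"
[3,4] N\PP  lex  "from"
[4,5] N\(N\PP)  lex  "idea"
[3,5] N  <  k=4
[2,5] S\N  >  k=3
[0,5] S  <  k=2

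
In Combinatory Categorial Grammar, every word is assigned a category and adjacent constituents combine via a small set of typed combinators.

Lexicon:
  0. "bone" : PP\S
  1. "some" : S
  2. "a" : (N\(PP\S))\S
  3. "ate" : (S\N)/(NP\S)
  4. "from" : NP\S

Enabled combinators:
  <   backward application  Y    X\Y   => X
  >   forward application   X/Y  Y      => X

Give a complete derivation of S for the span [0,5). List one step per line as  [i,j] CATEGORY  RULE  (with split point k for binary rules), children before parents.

[0,1] PP\S  lex  "bone"
[1,2] S  lex  "some"
[2,3] (N\(PP\S))\S  lex  "a"
[1,3] N\(PP\S)  <  k=2
[0,3] N  <  k=1
[3,4] (S\N)/(NP\S)  lex  "ate"
[4,5] NP\S  lex  "from"
[3,5] S\N  >  k=4
[0,5] S  <  k=3

[0,5] S   <
  [0,3] N   <
    [0,1] "bone" : PP\S
    [1,3] N\(PP\S)   <
      [1,2] "some" : S
      [2,3] "a" : (N\(PP\S))\S
  [3,5] S\N   >
    [3,4] "ate" : (S\N)/(NP\S)
    [4,5] "from" : NP\S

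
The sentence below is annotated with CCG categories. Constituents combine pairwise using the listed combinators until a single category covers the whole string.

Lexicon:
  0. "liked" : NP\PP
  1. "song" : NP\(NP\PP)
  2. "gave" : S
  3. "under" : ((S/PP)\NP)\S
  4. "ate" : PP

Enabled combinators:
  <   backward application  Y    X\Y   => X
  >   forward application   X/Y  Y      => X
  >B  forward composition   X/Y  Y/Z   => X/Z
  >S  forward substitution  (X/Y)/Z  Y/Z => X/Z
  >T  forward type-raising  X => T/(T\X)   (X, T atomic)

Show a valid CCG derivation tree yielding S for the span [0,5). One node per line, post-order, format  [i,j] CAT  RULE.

[0,5] S   >
  [0,4] S/PP   <
    [0,2] NP   <
      [0,1] "liked" : NP\PP
      [1,2] "song" : NP\(NP\PP)
    [2,4] (S/PP)\NP   <
      [2,3] "gave" : S
      [3,4] "under" : ((S/PP)\NP)\S
  [4,5] "ate" : PP

[0,1] NP\PP  lex  "liked"
[1,2] NP\(NP\PP)  lex  "song"
[0,2] NP  <  k=1
[2,3] S  lex  "gave"
[3,4] ((S/PP)\NP)\S  lex  "under"
[2,4] (S/PP)\NP  <  k=3
[0,4] S/PP  <  k=2
[4,5] PP  lex  "ate"
[0,5] S  >  k=4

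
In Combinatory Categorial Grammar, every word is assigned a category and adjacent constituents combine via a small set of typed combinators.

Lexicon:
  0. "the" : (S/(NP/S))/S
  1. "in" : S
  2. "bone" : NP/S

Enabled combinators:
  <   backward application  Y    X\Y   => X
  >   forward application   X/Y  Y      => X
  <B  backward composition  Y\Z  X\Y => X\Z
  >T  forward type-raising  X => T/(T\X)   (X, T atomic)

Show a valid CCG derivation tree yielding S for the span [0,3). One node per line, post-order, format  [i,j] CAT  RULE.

[0,3] S   >
  [0,2] S/(NP/S)   >
    [0,1] "the" : (S/(NP/S))/S
    [1,2] "in" : S
  [2,3] "bone" : NP/S

[0,1] (S/(NP/S))/S  lex  "the"
[1,2] S  lex  "in"
[0,2] S/(NP/S)  >  k=1
[2,3] NP/S  lex  "bone"
[0,3] S  >  k=2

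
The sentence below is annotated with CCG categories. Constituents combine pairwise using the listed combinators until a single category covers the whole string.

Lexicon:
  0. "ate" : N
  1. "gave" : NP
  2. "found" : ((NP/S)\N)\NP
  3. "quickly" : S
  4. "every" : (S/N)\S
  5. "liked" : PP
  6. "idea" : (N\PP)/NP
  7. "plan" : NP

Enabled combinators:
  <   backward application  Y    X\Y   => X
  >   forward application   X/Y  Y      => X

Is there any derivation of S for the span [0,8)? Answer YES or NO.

NO

N NP ((NP/S)\N)\NP S (S/N)\S PP (N\PP)/NP NP
CKY chart[0,8] = {NP}; S ∉ chart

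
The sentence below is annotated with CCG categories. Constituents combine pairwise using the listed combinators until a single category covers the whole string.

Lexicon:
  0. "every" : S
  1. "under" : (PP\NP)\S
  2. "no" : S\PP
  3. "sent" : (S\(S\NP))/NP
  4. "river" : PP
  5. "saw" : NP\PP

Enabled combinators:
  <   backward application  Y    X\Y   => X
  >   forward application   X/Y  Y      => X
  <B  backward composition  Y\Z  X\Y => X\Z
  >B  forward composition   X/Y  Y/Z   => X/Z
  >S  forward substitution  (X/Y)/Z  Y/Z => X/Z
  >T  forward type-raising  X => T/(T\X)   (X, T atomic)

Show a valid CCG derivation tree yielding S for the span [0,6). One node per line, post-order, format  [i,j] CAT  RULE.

[0,1] S  lex  "every"
[1,2] (PP\NP)\S  lex  "under"
[0,2] PP\NP  <  k=1
[2,3] S\PP  lex  "no"
[0,3] S\NP  <B  k=2
[3,4] (S\(S\NP))/NP  lex  "sent"
[4,5] PP  lex  "river"
[5,6] NP\PP  lex  "saw"
[4,6] NP  <  k=5
[3,6] S\(S\NP)  >  k=4
[0,6] S  <  k=3

[0,6] S   <
  [0,3] S\NP   <B
    [0,2] PP\NP   <
      [0,1] "every" : S
      [1,2] "under" : (PP\NP)\S
    [2,3] "no" : S\PP
  [3,6] S\(S\NP)   >
    [3,4] "sent" : (S\(S\NP))/NP
    [4,6] NP   <
      [4,5] "river" : PP
      [5,6] "saw" : NP\PP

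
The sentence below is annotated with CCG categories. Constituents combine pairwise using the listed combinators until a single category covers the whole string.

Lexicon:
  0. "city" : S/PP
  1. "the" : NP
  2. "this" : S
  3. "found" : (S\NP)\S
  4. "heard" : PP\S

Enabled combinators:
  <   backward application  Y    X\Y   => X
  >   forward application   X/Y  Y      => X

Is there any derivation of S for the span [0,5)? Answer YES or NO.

[0,5] S   >
  [0,1] "city" : S/PP
  [1,5] PP   <
    [1,4] S   <
      [1,2] "the" : NP
      [2,4] S\NP   <
        [2,3] "this" : S
        [3,4] "found" : (S\NP)\S
    [4,5] "heard" : PP\S

YES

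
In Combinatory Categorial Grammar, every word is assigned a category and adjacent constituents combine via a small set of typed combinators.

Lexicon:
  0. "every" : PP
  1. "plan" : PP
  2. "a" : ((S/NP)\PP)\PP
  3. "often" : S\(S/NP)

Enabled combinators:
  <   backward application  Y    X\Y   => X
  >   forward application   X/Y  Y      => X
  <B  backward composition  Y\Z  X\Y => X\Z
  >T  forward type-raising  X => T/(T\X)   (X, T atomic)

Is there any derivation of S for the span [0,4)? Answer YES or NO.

[0,4] S   <
  [0,3] S/NP   <
    [0,1] "every" : PP
    [1,3] (S/NP)\PP   <
      [1,2] "plan" : PP
      [2,3] "a" : ((S/NP)\PP)\PP
  [3,4] "often" : S\(S/NP)

YES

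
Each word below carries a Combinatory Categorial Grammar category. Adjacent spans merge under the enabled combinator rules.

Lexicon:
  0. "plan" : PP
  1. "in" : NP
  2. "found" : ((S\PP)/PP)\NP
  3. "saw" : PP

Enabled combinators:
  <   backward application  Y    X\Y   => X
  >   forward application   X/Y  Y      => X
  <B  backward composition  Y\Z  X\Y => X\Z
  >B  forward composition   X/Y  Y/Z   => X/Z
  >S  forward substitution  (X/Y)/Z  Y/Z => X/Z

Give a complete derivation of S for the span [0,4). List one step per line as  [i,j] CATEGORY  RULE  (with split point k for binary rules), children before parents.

[0,4] S   <
  [0,1] "plan" : PP
  [1,4] S\PP   >
    [1,3] (S\PP)/PP   <
      [1,2] "in" : NP
      [2,3] "found" : ((S\PP)/PP)\NP
    [3,4] "saw" : PP

[0,1] PP  lex  "plan"
[1,2] NP  lex  "in"
[2,3] ((S\PP)/PP)\NP  lex  "found"
[1,3] (S\PP)/PP  <  k=2
[3,4] PP  lex  "saw"
[1,4] S\PP  >  k=3
[0,4] S  <  k=1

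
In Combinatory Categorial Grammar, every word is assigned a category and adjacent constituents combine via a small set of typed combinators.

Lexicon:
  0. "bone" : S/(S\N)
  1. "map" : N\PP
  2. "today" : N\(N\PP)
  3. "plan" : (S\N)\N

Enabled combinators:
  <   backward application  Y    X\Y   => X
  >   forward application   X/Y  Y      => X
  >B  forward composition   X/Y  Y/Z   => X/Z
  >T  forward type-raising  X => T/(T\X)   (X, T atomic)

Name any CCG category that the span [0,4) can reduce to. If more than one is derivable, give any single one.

S

[0,4] S   >
  [0,1] "bone" : S/(S\N)
  [1,4] S\N   <
    [1,3] N   <
      [1,2] "map" : N\PP
      [2,3] "today" : N\(N\PP)
    [3,4] "plan" : (S\N)\N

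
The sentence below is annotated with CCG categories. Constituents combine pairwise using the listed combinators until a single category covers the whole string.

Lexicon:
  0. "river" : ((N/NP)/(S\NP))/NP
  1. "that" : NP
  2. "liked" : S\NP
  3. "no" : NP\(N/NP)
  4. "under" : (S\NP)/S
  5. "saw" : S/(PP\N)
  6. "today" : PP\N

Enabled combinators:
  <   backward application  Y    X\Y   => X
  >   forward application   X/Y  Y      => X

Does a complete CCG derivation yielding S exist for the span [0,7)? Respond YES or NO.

YES

[0,7] S   <
  [0,4] NP   <
    [0,3] N/NP   >
      [0,2] (N/NP)/(S\NP)   >
        [0,1] "river" : ((N/NP)/(S\NP))/NP
        [1,2] "that" : NP
      [2,3] "liked" : S\NP
    [3,4] "no" : NP\(N/NP)
  [4,7] S\NP   >
    [4,5] "under" : (S\NP)/S
    [5,7] S   >
      [5,6] "saw" : S/(PP\N)
      [6,7] "today" : PP\N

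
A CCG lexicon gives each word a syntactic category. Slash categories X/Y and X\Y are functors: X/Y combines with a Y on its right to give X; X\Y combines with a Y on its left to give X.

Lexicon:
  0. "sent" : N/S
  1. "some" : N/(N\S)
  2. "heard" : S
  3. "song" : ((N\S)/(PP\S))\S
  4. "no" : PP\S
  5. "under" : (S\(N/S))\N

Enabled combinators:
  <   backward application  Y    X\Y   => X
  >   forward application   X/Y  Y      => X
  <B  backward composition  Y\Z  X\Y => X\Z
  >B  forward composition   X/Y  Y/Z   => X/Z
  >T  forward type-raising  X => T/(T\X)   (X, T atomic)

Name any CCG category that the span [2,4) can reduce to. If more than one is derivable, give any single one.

(N\S)/(PP\S)

[0,6] S   <
  [0,1] "sent" : N/S
  [1,6] S\(N/S)   <
    [1,5] N   >
      [1,2] "some" : N/(N\S)
      [2,5] N\S   >
        [2,4] (N\S)/(PP\S)   <
          [2,3] "heard" : S
          [3,4] "song" : ((N\S)/(PP\S))\S
        [4,5] "no" : PP\S
    [5,6] "under" : (S\(N/S))\N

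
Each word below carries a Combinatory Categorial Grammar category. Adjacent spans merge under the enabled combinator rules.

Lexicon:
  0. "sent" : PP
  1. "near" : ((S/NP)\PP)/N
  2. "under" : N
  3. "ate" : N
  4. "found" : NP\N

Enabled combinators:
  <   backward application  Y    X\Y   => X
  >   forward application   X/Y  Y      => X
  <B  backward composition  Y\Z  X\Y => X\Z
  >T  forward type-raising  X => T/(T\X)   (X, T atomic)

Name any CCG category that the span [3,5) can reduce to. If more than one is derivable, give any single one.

[0,5] S   >
  [0,3] S/NP   <
    [0,1] "sent" : PP
    [1,3] (S/NP)\PP   >
      [1,2] "near" : ((S/NP)\PP)/N
      [2,3] "under" : N
  [3,5] NP   >
    [3,4] NP/(NP\N)   >T
      [3,4] "ate" : N
    [4,5] "found" : NP\N

NP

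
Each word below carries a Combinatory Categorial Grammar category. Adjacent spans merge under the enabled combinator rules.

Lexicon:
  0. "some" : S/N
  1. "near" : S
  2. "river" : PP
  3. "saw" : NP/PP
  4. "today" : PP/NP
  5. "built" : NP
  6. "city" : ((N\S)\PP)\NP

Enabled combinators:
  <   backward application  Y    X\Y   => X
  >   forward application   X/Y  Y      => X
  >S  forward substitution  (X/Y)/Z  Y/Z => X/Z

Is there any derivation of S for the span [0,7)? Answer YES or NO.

YES

[0,7] S   >
  [0,1] "some" : S/N
  [1,7] N   <
    [1,2] "near" : S
    [2,7] N\S   <
      [2,3] "river" : PP
      [3,7] (N\S)\PP   <
        [3,6] NP   >
          [3,4] "saw" : NP/PP
          [4,6] PP   >
            [4,5] "today" : PP/NP
            [5,6] "built" : NP
        [6,7] "city" : ((N\S)\PP)\NP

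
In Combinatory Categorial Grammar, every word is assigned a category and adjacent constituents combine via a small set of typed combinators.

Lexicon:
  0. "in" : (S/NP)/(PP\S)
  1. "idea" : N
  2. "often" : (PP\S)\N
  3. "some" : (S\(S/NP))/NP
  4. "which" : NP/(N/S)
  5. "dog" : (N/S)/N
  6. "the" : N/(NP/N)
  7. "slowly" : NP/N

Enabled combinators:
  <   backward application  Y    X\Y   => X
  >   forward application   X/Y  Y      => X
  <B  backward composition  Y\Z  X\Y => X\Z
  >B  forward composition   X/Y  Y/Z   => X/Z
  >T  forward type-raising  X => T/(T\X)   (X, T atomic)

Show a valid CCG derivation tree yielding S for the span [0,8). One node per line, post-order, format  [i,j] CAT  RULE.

[0,8] S   <
  [0,3] S/NP   >
    [0,1] "in" : (S/NP)/(PP\S)
    [1,3] PP\S   <
      [1,2] "idea" : N
      [2,3] "often" : (PP\S)\N
  [3,8] S\(S/NP)   >
    [3,4] "some" : (S\(S/NP))/NP
    [4,8] NP   >
      [4,6] NP/N   >B
        [4,5] "which" : NP/(N/S)
        [5,6] "dog" : (N/S)/N
      [6,8] N   >
        [6,7] "the" : N/(NP/N)
        [7,8] "slowly" : NP/N

[0,1] (S/NP)/(PP\S)  lex  "in"
[1,2] N  lex  "idea"
[2,3] (PP\S)\N  lex  "often"
[1,3] PP\S  <  k=2
[0,3] S/NP  >  k=1
[3,4] (S\(S/NP))/NP  lex  "some"
[4,5] NP/(N/S)  lex  "which"
[5,6] (N/S)/N  lex  "dog"
[4,6] NP/N  >B  k=5
[6,7] N/(NP/N)  lex  "the"
[7,8] NP/N  lex  "slowly"
[6,8] N  >  k=7
[4,8] NP  >  k=6
[3,8] S\(S/NP)  >  k=4
[0,8] S  <  k=3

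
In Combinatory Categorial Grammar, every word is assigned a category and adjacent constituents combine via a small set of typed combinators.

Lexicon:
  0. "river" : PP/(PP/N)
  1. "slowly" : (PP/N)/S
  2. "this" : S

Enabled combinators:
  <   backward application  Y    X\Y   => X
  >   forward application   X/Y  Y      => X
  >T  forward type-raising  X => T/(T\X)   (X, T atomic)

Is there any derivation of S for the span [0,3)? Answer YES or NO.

NO

PP/(PP/N) (PP/N)/S S
CKY chart[0,3] = {N/(N\PP), NP/(NP\PP), PP, PP/(PP\PP), S/(S\PP)}; S ∉ chart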